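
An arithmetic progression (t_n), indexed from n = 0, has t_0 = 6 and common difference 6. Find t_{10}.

t_n = 6 + (n - 0)·6.
t_{10} = 6 + 10·6 = 66.

66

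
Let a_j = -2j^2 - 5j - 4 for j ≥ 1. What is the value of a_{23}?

a_{23} = -2·23^2 - 5·23 - 4 = -1177.

-1177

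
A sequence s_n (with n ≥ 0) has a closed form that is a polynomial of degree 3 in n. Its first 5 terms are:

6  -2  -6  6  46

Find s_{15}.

5766

1st diffs: -8, -4, 12, 40.
2nd diffs: 4, 16, 28.
3rd diffs: 12, 12 (constant).
Newton forward-difference form: s_n = 6 + (-8)·C(n,1) + 4·C(n,2) + 12·C(n,3).
At n = 15: n = 15, so s_{15} = 6 - 120 + 420 + 5460 = 5766.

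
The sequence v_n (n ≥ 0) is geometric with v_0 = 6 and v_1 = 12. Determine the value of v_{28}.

1610612736

Common ratio r = 2.
v_n = 6·2^(n-0).
v_{28} = 6·2^28 = 1610612736.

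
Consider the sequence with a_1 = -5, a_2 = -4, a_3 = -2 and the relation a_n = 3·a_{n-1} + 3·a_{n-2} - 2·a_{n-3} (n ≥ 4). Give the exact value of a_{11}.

Compute successive terms:
a_4 = -8, a_5 = -22, a_6 = -86, a_7 = -308, a_8 = -1138, a_9 = -4166, a_{10} = -15296, a_{11} = -56110.

-56110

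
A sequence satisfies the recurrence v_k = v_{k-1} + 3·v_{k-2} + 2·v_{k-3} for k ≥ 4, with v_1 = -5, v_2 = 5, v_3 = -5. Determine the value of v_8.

-85

Iterate the recurrence:
v_4 = 0  v_5 = -5  v_6 = -15  v_7 = -30  v_8 = -85.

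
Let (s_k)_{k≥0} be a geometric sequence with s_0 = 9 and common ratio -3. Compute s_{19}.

-10460353203

s_k = 9·(-3)^(k-0).
s_{19} = 9·(-3)^19 = -10460353203.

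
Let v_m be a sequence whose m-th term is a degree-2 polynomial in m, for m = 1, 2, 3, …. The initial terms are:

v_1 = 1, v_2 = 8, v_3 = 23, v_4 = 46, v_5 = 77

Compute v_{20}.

1st diffs: 7, 15, 23, 31.
2nd diffs: 8, 8, 8 (constant).
Newton forward-difference form: v_m = 1 + 7·C(m-1,1) + 8·C(m-1,2).
At m = 20: m-1 = 19, so v_{20} = 1 + 133 + 1368 = 1502.

1502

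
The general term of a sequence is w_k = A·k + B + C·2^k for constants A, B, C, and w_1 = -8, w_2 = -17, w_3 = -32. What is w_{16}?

-196655

Write the equations: A + B + 2C = -8; 2A + B + 4C = -17; 3A + B + 8C = -32.
Subtracting the first from the second: A + 2C = -9.
Subtracting the second from the third: A + 4C = -15.
Solving: C = -3, A = -3, then B = 1.
So w_k = -3·k + 1 + (-3)·2^k; at k=16 this is -196655.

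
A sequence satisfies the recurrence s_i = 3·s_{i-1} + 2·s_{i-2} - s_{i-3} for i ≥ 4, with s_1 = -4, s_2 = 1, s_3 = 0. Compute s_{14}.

Step forward from the initial values:
s_4 = 6; s_5 = 17; s_6 = 63; …; s_{11} = 32310; s_{12} = 112791; s_{13} = 393737; s_{14} = 1374483.

1374483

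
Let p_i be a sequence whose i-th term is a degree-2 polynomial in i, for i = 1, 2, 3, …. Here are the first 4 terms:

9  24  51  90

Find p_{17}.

1st diffs: 15, 27, 39.
2nd diffs: 12, 12 (constant).
Newton forward-difference form: p_i = 9 + 15·C(i-1,1) + 12·C(i-1,2).
At i = 17: i-1 = 16, so p_{17} = 9 + 240 + 1440 = 1689.

1689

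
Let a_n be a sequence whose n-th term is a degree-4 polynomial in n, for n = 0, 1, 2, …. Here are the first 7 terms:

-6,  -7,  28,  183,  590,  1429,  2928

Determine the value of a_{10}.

21764

1st diffs: -1, 35, 155, 407, 839, 1499.
2nd diffs: 36, 120, 252, 432, 660.
3rd diffs: 84, 132, 180, 228.
4th diffs: 48, 48, 48 (constant).
Newton forward-difference form: a_n = -6 + (-1)·C(n,1) + 36·C(n,2) + 84·C(n,3) + 48·C(n,4).
At n = 10: n = 10, so a_{10} = -6 - 10 + 1620 + 10080 + 10080 = 21764.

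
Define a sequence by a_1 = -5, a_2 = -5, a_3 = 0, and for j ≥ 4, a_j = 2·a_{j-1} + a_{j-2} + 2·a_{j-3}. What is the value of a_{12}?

-34615

Step forward from the initial values:
a_4 = -15;  a_5 = -40;  a_6 = -95;  a_7 = -260;  a_8 = -695;  a_9 = -1840;  a_{10} = -4895;  a_{11} = -13020;  a_{12} = -34615.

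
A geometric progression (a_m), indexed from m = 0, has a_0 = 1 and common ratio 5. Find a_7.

78125

a_m = 1·5^(m-0).
a_7 = 1·5^7 = 78125.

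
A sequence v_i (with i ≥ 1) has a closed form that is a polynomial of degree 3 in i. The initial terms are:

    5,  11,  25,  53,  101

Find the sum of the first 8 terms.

1076

1st diffs: 6, 14, 28, 48.
2nd diffs: 8, 14, 20.
3rd diffs: 6, 6 (constant).
Newton forward-difference form: v_i = 5 + 6·C(i-1,1) + 8·C(i-1,2) + 6·C(i-1,3).
Continuing: 175, 281, 425.
Summing i = 1..8 (8 terms) gives 1076.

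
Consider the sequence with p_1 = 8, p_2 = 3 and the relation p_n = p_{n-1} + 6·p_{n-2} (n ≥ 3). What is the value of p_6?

Iterate the recurrence:
p_3 = 51, p_4 = 69, p_5 = 375, p_6 = 789.
(Characteristic roots are 3 and -2.)

789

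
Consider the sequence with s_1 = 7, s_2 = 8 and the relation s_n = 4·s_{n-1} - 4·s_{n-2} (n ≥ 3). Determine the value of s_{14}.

Iterate the recurrence:
s_3 = 4;  s_4 = -16;  s_5 = -80;  …;  s_{11} = -23552;  s_{12} = -53248;  s_{13} = -118784;  s_{14} = -262144.
(Characteristic roots are 2 and 2.)

-262144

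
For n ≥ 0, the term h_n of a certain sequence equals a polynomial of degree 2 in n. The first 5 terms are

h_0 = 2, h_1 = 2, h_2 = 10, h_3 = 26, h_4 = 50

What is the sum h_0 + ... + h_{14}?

1st diffs: 0, 8, 16, 24.
2nd diffs: 8, 8, 8 (constant).
So h_n = 4n^2 - 4n + 2.
Continuing: …, 82, 122, 170, 226, …, h_{14} = 730.
Summing n = 0..14 (15 terms) gives 3670.

3670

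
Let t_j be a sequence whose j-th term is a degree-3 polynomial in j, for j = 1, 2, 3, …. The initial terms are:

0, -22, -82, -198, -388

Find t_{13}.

1st diffs: -22, -60, -116, -190.
2nd diffs: -38, -56, -74.
3rd diffs: -18, -18 (constant).
So t_j = -3j^3 - j^2 + 2j + 2.
Evaluating at j = 13 gives t_{13} = -6732.

-6732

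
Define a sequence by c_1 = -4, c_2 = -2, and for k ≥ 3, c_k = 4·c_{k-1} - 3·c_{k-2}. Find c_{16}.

14348902

c_3 = 4; c_4 = 22; c_5 = 76; …; c_{13} = 531436; c_{14} = 1594318; c_{15} = 4782964; c_{16} = 14348902.
(Characteristic roots are 3 and 1.)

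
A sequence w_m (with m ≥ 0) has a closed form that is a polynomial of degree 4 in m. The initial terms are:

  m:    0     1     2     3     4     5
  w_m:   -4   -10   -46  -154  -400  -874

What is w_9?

1st diffs: -6, -36, -108, -246, -474.
2nd diffs: -30, -72, -138, -228.
3rd diffs: -42, -66, -90.
4th diffs: -24, -24 (constant).
Newton forward-difference form: w_m = -4 + (-6)·C(m,1) + (-30)·C(m,2) + (-42)·C(m,3) + (-24)·C(m,4).
At m = 9: m = 9, so w_9 = -4 - 54 - 1080 - 3528 - 3024 = -7690.

-7690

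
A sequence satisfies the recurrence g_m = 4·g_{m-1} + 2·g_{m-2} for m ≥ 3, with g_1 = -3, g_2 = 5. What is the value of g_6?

Applying the relation repeatedly:
g_3 = 14;  g_4 = 66;  g_5 = 292;  g_6 = 1300.

1300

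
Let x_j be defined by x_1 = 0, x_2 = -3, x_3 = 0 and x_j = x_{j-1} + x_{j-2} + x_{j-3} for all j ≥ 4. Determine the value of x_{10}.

Compute successive terms:
x_4 = -3; x_5 = -6; x_6 = -9; x_7 = -18; x_8 = -33; x_9 = -60; x_{10} = -111.

-111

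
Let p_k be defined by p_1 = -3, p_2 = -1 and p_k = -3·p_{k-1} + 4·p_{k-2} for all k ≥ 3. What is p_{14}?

Compute successive terms:
p_3 = -9;  p_4 = 23;  p_5 = -105;  …;  p_{11} = -419433;  p_{12} = 1677719;  p_{13} = -6710889;  p_{14} = 26843543.
(Characteristic roots are 1 and -4.)

26843543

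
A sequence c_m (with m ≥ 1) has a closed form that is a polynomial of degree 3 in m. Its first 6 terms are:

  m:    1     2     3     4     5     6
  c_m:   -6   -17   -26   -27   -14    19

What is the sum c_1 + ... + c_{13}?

3926

1st diffs: -11, -9, -1, 13, 33.
2nd diffs: 2, 8, 14, 20.
3rd diffs: 6, 6, 6 (constant).
Newton forward-difference form: c_m = -6 + (-11)·C(m-1,1) + 2·C(m-1,2) + 6·C(m-1,3).
Continuing: …, 78, 169, 298, 471, …, c_{13} = 1314.
Summing m = 1..13 (13 terms) gives 3926.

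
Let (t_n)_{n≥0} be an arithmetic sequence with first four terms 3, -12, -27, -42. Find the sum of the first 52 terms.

Common difference d = -15.
t_n = 3 + (n - 0)·(-15).
t_{51} = -762; S = 52·(3 + (-762))/2 = -19734.

-19734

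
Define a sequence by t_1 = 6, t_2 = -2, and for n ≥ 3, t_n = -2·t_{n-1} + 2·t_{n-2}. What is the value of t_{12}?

Iterate the recurrence:
t_3 = 16;  t_4 = -36;  t_5 = 104;  t_6 = -280;  t_7 = 768;  t_8 = -2096;  t_9 = 5728;  t_{10} = -15648;  t_{11} = 42752;  t_{12} = -116800.

-116800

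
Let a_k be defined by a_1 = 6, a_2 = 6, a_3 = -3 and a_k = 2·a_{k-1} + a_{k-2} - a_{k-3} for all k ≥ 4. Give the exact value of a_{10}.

Compute successive terms:
a_4 = -6  a_5 = -21  a_6 = -45  a_7 = -105  a_8 = -234  a_9 = -528  a_{10} = -1185.

-1185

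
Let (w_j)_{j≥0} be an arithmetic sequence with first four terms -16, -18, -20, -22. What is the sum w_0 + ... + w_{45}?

Common difference d = -2.
w_j = -16 + (j - 0)·(-2).
w_{45} = -106; S = 46·(-16 + (-106))/2 = -2806.

-2806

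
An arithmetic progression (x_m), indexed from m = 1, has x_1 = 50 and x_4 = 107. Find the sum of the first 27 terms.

Common difference d = (107 - 50) / (4 - 1) = 19.
x_m = 50 + (m - 1)·19.
x_{27} = 544; S = 27·(50 + 544)/2 = 8019.

8019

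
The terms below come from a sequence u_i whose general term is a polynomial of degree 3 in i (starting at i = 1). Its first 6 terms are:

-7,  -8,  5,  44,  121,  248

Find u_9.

1st diffs: -1, 13, 39, 77, 127.
2nd diffs: 14, 26, 38, 50.
3rd diffs: 12, 12, 12 (constant).
So u_i = 2i^3 - 5i^2 - 4.
Evaluating at i = 9 gives u_9 = 1049.

1049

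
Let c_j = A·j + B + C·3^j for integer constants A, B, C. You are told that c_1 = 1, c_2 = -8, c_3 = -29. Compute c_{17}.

-129140207

At j = 1, 2, 3: A + B + 3C = 1; 2A + B + 9C = -8; 3A + B + 27C = -29.
Subtracting the first from the second: A + 6C = -9.
Subtracting the second from the third: A + 18C = -21.
Solving: C = -1, A = -3, then B = 7.
So c_j = -3·j + 7 + (-1)·3^j; at j=17 this is -129140207.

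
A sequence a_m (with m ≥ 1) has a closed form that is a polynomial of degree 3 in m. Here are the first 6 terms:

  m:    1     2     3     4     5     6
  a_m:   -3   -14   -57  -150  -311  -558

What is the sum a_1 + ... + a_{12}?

-16712

1st diffs: -11, -43, -93, -161, -247.
2nd diffs: -32, -50, -68, -86.
3rd diffs: -18, -18, -18 (constant).
Newton forward-difference form: a_m = -3 + (-11)·C(m-1,1) + (-32)·C(m-1,2) + (-18)·C(m-1,3).
Continuing: …, -909, -1382, -1995, -2766, …, a_{12} = -4854.
Summing m = 1..12 (12 terms) gives -16712.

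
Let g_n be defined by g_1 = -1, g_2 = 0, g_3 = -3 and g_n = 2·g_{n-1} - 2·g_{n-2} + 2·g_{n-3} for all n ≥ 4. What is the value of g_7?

Step forward from the initial values:
g_4 = -8;  g_5 = -10;  g_6 = -10;  g_7 = -16.

-16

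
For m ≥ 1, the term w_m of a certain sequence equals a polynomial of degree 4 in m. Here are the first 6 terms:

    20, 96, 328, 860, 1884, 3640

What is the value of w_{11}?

35160

1st diffs: 76, 232, 532, 1024, 1756.
2nd diffs: 156, 300, 492, 732.
3rd diffs: 144, 192, 240.
4th diffs: 48, 48 (constant).
Newton forward-difference form: w_m = 20 + 76·C(m-1,1) + 156·C(m-1,2) + 144·C(m-1,3) + 48·C(m-1,4).
At m = 11: m-1 = 10, so w_{11} = 20 + 760 + 7020 + 17280 + 10080 = 35160.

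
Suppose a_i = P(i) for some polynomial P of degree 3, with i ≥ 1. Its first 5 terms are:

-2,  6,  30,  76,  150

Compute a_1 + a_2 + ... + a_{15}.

16280

1st diffs: 8, 24, 46, 74.
2nd diffs: 16, 22, 28.
3rd diffs: 6, 6 (constant).
So a_i = i^3 + 2i^2 - 5i.
Continuing: …, 258, 406, 600, 846, …, a_{15} = 3750.
Summing i = 1..15 (15 terms) gives 16280.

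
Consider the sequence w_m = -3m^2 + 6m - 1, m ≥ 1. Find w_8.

w_8 = -3·8^2 + 6·8 - 1 = -145.

-145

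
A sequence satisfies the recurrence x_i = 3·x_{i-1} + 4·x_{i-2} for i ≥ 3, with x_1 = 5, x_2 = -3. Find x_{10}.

Iterate the recurrence:
x_3 = 11; x_4 = 21; x_5 = 107; x_6 = 405; x_7 = 1643; x_8 = 6549; x_9 = 26219; x_{10} = 104853.
(Characteristic roots are 4 and -1.)

104853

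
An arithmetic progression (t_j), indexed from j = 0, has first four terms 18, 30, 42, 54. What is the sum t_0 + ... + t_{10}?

858

Common difference d = 12.
t_j = 18 + (j - 0)·12.
t_{10} = 138; S = 11·(18 + 138)/2 = 858.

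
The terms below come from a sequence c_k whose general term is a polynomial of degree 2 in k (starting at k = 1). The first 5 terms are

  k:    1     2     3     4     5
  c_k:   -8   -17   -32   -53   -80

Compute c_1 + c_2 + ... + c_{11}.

1st diffs: -9, -15, -21, -27.
2nd diffs: -6, -6, -6 (constant).
So c_k = -3k^2 - 5.
Continuing: …, -113, -152, -197, -248, …, c_{11} = -368.
Summing k = 1..11 (11 terms) gives -1573.

-1573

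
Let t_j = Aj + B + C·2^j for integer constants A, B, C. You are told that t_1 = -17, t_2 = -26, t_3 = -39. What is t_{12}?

-8260

Plug in j = 1, 2, 3: A + B + 2C = -17; 2A + B + 4C = -26; 3A + B + 8C = -39.
Subtracting the first from the second: A + 2C = -9.
Subtracting the second from the third: A + 4C = -13.
Solving: C = -2, A = -5, then B = -8.
So t_j = -5·j + (-8) + (-2)·2^j; at j=12 this is -8260.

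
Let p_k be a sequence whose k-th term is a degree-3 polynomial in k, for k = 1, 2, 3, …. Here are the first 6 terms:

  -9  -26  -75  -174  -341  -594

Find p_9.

-2049

1st diffs: -17, -49, -99, -167, -253.
2nd diffs: -32, -50, -68, -86.
3rd diffs: -18, -18, -18 (constant).
Newton forward-difference form: p_k = -9 + (-17)·C(k-1,1) + (-32)·C(k-1,2) + (-18)·C(k-1,3).
At k = 9: k-1 = 8, so p_9 = -9 - 136 - 896 - 1008 = -2049.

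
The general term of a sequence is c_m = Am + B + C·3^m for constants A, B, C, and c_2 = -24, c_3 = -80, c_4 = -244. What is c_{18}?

-1162261496

Write the equations: 2A + B + 9C = -24; 3A + B + 27C = -80; 4A + B + 81C = -244.
Subtracting the first from the second: A + 18C = -56.
Subtracting the second from the third: A + 54C = -164.
Solving: C = -3, A = -2, then B = 7.
Therefore c_{18} = -36 + 7 + (-3)·387420489 = -1162261496.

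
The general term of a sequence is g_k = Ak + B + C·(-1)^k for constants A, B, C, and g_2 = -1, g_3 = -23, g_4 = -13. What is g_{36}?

-205

At k = 2, 3, 4: 2A + B + C = -1; 3A + B - C = -23; 4A + B + C = -13.
Subtracting the first from the second: A - 2C = -22.
Subtracting the second from the third: A + 2C = 10.
Solving: C = 8, A = -6, then B = 3.
Therefore g_{36} = -216 + 3 + 8·1 = -205.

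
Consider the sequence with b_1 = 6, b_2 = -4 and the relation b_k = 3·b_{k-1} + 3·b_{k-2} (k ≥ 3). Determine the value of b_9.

Applying the relation repeatedly:
b_3 = 6  b_4 = 6  b_5 = 36  b_6 = 126  b_7 = 486  b_8 = 1836  b_9 = 6966.

6966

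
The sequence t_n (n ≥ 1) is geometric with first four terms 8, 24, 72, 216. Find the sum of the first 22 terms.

Common ratio r = 3.
t_n = 8·3^(n-1).
S = 8·(3^22 - 1)/(3 - 1) = 8·(31381059609 - 1)/(2) = 125524238432.

125524238432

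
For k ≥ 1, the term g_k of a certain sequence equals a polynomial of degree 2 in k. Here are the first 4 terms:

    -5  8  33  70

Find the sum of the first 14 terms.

5481

1st diffs: 13, 25, 37.
2nd diffs: 12, 12 (constant).
Newton forward-difference form: g_k = -5 + 13·C(k-1,1) + 12·C(k-1,2).
Continuing: …, 119, 180, 253, 338, …, g_{14} = 1100.
Summing k = 1..14 (14 terms) gives 5481.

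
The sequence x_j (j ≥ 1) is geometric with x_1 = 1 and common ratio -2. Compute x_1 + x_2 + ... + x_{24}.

x_j = 1·(-2)^(j-1).
S = 1·((-2)^24 - 1)/(-2 - 1) = 1·(16777216 - 1)/(-3) = -5592405.

-5592405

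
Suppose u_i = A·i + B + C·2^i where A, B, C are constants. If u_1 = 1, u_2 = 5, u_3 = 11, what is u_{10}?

1041

The three given values yield: A + B + 2C = 1; 2A + B + 4C = 5; 3A + B + 8C = 11.
Subtracting the first from the second: A + 2C = 4.
Subtracting the second from the third: A + 4C = 6.
Solving: C = 1, A = 2, then B = -3.
Therefore u_{10} = 20 + (-3) + 1·1024 = 1041.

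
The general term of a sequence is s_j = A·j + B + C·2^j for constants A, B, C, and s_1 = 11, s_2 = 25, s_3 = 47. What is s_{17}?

524387

Write the equations: A + B + 2C = 11; 2A + B + 4C = 25; 3A + B + 8C = 47.
Subtracting the first from the second: A + 2C = 14.
Subtracting the second from the third: A + 4C = 22.
Solving: C = 4, A = 6, then B = -3.
Hence s_{17} = 6·17 + (-3) + 4·131072 = 524387.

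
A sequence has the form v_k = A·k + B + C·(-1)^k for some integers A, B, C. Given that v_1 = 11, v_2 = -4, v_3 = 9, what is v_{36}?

Write the equations: A + B - C = 11; 2A + B + C = -4; 3A + B - C = 9.
Subtracting the first from the second: A + 2C = -15.
Subtracting the second from the third: A - 2C = 13.
Solving: C = -7, A = -1, then B = 5.
Therefore v_{36} = -36 + 5 + (-7)·1 = -38.

-38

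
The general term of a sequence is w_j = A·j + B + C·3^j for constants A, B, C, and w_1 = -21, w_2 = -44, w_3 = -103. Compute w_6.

Write the equations: A + B + 3C = -21; 2A + B + 9C = -44; 3A + B + 27C = -103.
Subtracting the first from the second: A + 6C = -23.
Subtracting the second from the third: A + 18C = -59.
Solving: C = -3, A = -5, then B = -7.
Hence w_6 = -5·6 + (-7) + (-3)·729 = -2224.

-2224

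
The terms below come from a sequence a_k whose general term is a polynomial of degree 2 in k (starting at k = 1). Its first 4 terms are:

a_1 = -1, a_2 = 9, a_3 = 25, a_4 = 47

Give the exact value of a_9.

247

1st diffs: 10, 16, 22.
2nd diffs: 6, 6 (constant).
So a_k = 3k^2 + k - 5.
Evaluating at k = 9 gives a_9 = 247.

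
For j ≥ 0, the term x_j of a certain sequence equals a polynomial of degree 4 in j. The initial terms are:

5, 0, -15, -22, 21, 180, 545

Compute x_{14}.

29601

1st diffs: -5, -15, -7, 43, 159, 365.
2nd diffs: -10, 8, 50, 116, 206.
3rd diffs: 18, 42, 66, 90.
4th diffs: 24, 24, 24 (constant).
So x_j = j^4 - 3j^3 - 3j^2 + 5.
Evaluating at j = 14 gives x_{14} = 29601.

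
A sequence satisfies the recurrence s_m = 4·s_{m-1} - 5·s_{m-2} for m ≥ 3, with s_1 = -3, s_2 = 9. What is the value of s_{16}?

Compute successive terms:
s_3 = 51, s_4 = 159, s_5 = 381, …, s_{13} = -189699, s_{14} = -233991, s_{15} = 12531, s_{16} = 1220079.

1220079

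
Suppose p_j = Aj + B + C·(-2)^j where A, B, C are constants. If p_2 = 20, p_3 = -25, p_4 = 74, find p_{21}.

-8388547

The three given values yield: 2A + B + 4C = 20; 3A + B - 8C = -25; 4A + B + 16C = 74.
Subtracting the first from the second: A - 12C = -45.
Subtracting the second from the third: A + 24C = 99.
Solving: C = 4, A = 3, then B = -2.
So p_j = 3·j + (-2) + 4·(-2)^j; at j=21 this is -8388547.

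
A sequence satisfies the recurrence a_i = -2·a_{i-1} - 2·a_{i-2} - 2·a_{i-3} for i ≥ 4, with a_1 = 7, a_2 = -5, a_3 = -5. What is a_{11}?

64

Compute successive terms:
a_4 = 6, a_5 = 8, a_6 = -18, a_7 = 8, a_8 = 4, a_9 = 12, a_{10} = -48, a_{11} = 64.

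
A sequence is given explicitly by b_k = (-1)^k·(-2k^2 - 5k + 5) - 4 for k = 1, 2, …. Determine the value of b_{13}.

394

(-1)^13 = -1; -2k^2 - 5k + 5 at k=13 is -398; so b_{13} = 394.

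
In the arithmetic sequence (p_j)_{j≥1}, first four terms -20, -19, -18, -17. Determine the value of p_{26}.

5

Common difference d = 1.
p_j = -20 + (j - 1)·1.
p_{26} = -20 + 25·1 = 5.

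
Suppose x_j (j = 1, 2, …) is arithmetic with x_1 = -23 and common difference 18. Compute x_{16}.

x_j = -23 + (j - 1)·18.
x_{16} = -23 + 15·18 = 247.

247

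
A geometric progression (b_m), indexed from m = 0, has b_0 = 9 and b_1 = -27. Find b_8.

59049

Common ratio r = -3.
b_m = 9·(-3)^(m-0).
b_8 = 9·(-3)^8 = 59049.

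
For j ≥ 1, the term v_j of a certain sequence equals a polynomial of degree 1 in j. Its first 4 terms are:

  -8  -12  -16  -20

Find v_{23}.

1st diffs: -4, -4, -4 (constant).
So v_j = -4j - 4.
Evaluating at j = 23 gives v_{23} = -96.

-96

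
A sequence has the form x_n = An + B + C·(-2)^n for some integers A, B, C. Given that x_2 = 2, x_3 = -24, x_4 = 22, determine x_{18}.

524250

Plug in n = 2, 3, 4: 2A + B + 4C = 2; 3A + B - 8C = -24; 4A + B + 16C = 22.
Subtracting the first from the second: A - 12C = -26.
Subtracting the second from the third: A + 24C = 46.
Solving: C = 2, A = -2, then B = -2.
Therefore x_{18} = -36 + (-2) + 2·262144 = 524250.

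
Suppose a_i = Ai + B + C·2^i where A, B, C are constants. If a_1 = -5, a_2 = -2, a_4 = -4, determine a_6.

-42

The three given values yield: A + B + 2C = -5; 2A + B + 4C = -2; 4A + B + 16C = -4.
Subtracting the first from the second: A + 2C = 3.
Subtracting the second from the third: 2A + 12C = -2.
Solving: C = -1, A = 5, then B = -8.
So a_i = 5·i + (-8) + (-1)·2^i; at i=6 this is -42.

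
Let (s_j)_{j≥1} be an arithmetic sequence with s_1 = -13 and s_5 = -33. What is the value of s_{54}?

Common difference d = (-33 - (-13)) / (5 - 1) = -5.
s_j = -13 + (j - 1)·(-5).
s_{54} = -13 + 53·(-5) = -278.

-278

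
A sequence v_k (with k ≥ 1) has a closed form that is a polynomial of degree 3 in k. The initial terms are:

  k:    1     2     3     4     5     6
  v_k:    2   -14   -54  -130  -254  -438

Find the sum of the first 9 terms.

-4086

1st diffs: -16, -40, -76, -124, -184.
2nd diffs: -24, -36, -48, -60.
3rd diffs: -12, -12, -12 (constant).
Newton forward-difference form: v_k = 2 + (-16)·C(k-1,1) + (-24)·C(k-1,2) + (-12)·C(k-1,3).
Continuing: -694, -1034, -1470.
Summing k = 1..9 (9 terms) gives -4086.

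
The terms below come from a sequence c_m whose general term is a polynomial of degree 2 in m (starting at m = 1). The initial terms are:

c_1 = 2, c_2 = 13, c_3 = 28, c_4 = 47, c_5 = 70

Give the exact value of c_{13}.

398

1st diffs: 11, 15, 19, 23.
2nd diffs: 4, 4, 4 (constant).
So c_m = 2m^2 + 5m - 5.
Evaluating at m = 13 gives c_{13} = 398.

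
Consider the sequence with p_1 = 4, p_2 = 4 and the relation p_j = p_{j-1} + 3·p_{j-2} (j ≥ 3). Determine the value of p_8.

p_3 = 16;  p_4 = 28;  p_5 = 76;  p_6 = 160;  p_7 = 388;  p_8 = 868.

868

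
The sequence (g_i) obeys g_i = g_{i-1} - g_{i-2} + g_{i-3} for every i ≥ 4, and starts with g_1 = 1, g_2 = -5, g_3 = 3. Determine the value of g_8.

9

Compute successive terms:
g_4 = 9; g_5 = 1; g_6 = -5; g_7 = 3; g_8 = 9.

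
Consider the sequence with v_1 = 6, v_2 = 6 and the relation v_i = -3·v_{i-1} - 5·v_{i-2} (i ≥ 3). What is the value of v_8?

Iterate the recurrence:
v_3 = -48, v_4 = 114, v_5 = -102, v_6 = -264, v_7 = 1302, v_8 = -2586.

-2586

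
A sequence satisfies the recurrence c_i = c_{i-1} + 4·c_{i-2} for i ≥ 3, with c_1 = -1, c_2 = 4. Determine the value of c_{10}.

2896

c_3 = 0; c_4 = 16; c_5 = 16; c_6 = 80; c_7 = 144; c_8 = 464; c_9 = 1040; c_{10} = 2896.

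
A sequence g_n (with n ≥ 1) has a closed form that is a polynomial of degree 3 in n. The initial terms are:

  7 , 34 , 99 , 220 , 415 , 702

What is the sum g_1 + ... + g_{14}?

1st diffs: 27, 65, 121, 195, 287.
2nd diffs: 38, 56, 74, 92.
3rd diffs: 18, 18, 18 (constant).
So g_n = 3n^3 + n^2 + 3n.
Continuing: …, 1099, 1624, 2295, 3130, …, g_{14} = 8470.
Summing n = 1..14 (14 terms) gives 34405.

34405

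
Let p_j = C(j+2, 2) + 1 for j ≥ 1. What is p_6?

29

C(8, 2) = 28, so p_6 = 29.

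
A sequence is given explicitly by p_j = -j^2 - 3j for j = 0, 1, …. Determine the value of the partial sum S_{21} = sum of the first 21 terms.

-3500

Over j = 0..20: Σj = 210, Σj² = 2870.
Total = (-1)·2870 + (-3)·210 = -3500.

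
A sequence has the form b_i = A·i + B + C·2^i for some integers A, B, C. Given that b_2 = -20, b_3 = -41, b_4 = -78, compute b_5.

Plug in i = 2, 3, 4: 2A + B + 4C = -20; 3A + B + 8C = -41; 4A + B + 16C = -78.
Subtracting the first from the second: A + 4C = -21.
Subtracting the second from the third: A + 8C = -37.
Solving: C = -4, A = -5, then B = 6.
Hence b_5 = -5·5 + 6 + (-4)·32 = -147.

-147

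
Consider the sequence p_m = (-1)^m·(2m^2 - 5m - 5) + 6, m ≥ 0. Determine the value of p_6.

43

(-1)^6 = 1; 2m^2 - 5m - 5 at m=6 is 37; so p_6 = 43.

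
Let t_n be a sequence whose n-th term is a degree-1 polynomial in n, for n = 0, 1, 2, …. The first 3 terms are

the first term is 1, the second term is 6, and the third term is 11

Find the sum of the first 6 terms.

81

1st diffs: 5, 5 (constant).
So t_n = 5n + 1.
Continuing: 16, 21, 26.
Summing n = 0..5 (6 terms) gives 81.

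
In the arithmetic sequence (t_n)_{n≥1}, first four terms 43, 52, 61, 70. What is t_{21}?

Common difference d = 9.
t_n = 43 + (n - 1)·9.
t_{21} = 43 + 20·9 = 223.

223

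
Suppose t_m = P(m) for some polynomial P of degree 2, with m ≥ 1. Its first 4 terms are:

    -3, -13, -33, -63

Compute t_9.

-363

1st diffs: -10, -20, -30.
2nd diffs: -10, -10 (constant).
Newton forward-difference form: t_m = -3 + (-10)·C(m-1,1) + (-10)·C(m-1,2).
At m = 9: m-1 = 8, so t_9 = -3 - 80 - 280 = -363.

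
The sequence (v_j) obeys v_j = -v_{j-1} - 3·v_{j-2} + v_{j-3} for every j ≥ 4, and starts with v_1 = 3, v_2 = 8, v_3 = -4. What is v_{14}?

-3858

Iterate the recurrence:
v_4 = -17  v_5 = 37  v_6 = 10  …  v_{11} = 160  v_{12} = 2675  v_{13} = -4007  v_{14} = -3858.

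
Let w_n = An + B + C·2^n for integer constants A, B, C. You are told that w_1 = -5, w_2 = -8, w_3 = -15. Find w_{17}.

-262129

At n = 1, 2, 3: A + B + 2C = -5; 2A + B + 4C = -8; 3A + B + 8C = -15.
Subtracting the first from the second: A + 2C = -3.
Subtracting the second from the third: A + 4C = -7.
Solving: C = -2, A = 1, then B = -2.
Hence w_{17} = 1·17 + (-2) + (-2)·131072 = -262129.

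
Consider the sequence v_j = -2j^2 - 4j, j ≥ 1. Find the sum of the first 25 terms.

Over j = 1..25: Σj = 325, Σj² = 5525.
Total = (-2)·5525 + (-4)·325 = -12350.

-12350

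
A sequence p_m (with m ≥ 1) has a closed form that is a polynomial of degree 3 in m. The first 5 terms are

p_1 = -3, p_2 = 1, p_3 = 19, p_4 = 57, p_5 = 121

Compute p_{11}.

1387

1st diffs: 4, 18, 38, 64.
2nd diffs: 14, 20, 26.
3rd diffs: 6, 6 (constant).
Newton forward-difference form: p_m = -3 + 4·C(m-1,1) + 14·C(m-1,2) + 6·C(m-1,3).
At m = 11: m-1 = 10, so p_{11} = -3 + 40 + 630 + 720 = 1387.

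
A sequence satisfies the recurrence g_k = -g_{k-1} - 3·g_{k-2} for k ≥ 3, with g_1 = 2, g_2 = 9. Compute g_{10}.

-876

g_3 = -15;  g_4 = -12;  g_5 = 57;  g_6 = -21;  g_7 = -150;  g_8 = 213;  g_9 = 237;  g_{10} = -876.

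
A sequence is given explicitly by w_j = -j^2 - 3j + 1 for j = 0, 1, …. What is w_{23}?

-597

w_{23} = -1·23^2 - 3·23 + 1 = -597.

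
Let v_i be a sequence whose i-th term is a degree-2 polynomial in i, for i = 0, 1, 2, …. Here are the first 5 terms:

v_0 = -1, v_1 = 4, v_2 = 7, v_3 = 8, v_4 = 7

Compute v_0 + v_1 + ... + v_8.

1st diffs: 5, 3, 1, -1.
2nd diffs: -2, -2, -2 (constant).
Newton forward-difference form: v_i = -1 + 5·C(i,1) + (-2)·C(i,2).
Continuing: 4, -1, -8, -17.
Summing i = 0..8 (9 terms) gives 3.

3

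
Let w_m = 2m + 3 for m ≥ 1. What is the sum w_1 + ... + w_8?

96

Over m = 1..8: Σm = 36.
Total = (2)·36 + (3)·8 = 96.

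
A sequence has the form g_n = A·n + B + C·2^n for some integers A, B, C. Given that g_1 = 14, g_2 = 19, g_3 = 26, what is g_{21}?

Plug in n = 1, 2, 3: A + B + 2C = 14; 2A + B + 4C = 19; 3A + B + 8C = 26.
Subtracting the first from the second: A + 2C = 5.
Subtracting the second from the third: A + 4C = 7.
Solving: C = 1, A = 3, then B = 9.
Therefore g_{21} = 63 + 9 + 1·2097152 = 2097224.

2097224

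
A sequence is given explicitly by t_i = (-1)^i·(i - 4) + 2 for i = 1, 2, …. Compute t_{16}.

14

(-1)^16 = 1; i - 4 at i=16 is 12; so t_{16} = 14.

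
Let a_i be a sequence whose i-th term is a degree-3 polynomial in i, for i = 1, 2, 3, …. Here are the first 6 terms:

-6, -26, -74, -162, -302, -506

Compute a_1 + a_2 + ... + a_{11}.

1st diffs: -20, -48, -88, -140, -204.
2nd diffs: -28, -40, -52, -64.
3rd diffs: -12, -12, -12 (constant).
Newton forward-difference form: a_i = -6 + (-20)·C(i-1,1) + (-28)·C(i-1,2) + (-12)·C(i-1,3).
Continuing: …, -786, -1154, -1622, -2202, …, a_{11} = -2906.
Summing i = 1..11 (11 terms) gives -9746.

-9746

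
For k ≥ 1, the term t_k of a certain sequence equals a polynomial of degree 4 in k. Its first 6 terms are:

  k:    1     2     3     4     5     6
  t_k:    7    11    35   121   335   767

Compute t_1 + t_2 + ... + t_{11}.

28545

1st diffs: 4, 24, 86, 214, 432.
2nd diffs: 20, 62, 128, 218.
3rd diffs: 42, 66, 90.
4th diffs: 24, 24 (constant).
Newton forward-difference form: t_k = 7 + 4·C(k-1,1) + 20·C(k-1,2) + 42·C(k-1,3) + 24·C(k-1,4).
Continuing: …, 1531, 2765, 4631, 7315, …, t_{11} = 11027.
Summing k = 1..11 (11 terms) gives 28545.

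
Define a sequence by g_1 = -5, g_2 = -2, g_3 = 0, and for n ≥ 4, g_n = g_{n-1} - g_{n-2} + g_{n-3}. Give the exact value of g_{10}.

-2

g_4 = -3;  g_5 = -5;  g_6 = -2;  g_7 = 0;  g_8 = -3;  g_9 = -5;  g_{10} = -2.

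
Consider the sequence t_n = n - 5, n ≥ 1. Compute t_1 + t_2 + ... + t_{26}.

221

Over n = 1..26: Σn = 351.
Total = (1)·351 + (-5)·26 = 221.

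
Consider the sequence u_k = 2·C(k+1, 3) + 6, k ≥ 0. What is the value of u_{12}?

C(13, 3) = 286, so u_{12} = 578.

578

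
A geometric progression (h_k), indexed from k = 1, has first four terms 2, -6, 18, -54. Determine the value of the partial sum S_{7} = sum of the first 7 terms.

Common ratio r = -3.
h_k = 2·(-3)^(k-1).
S = 2·((-3)^7 - 1)/(-3 - 1) = 2·(-2187 - 1)/(-4) = 1094.

1094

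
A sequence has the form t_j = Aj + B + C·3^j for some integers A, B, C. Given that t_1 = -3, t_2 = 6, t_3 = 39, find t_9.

Write the equations: A + B + 3C = -3; 2A + B + 9C = 6; 3A + B + 27C = 39.
Subtracting the first from the second: A + 6C = 9.
Subtracting the second from the third: A + 18C = 33.
Solving: C = 2, A = -3, then B = -6.
So t_j = -3·j + (-6) + 2·3^j; at j=9 this is 39333.

39333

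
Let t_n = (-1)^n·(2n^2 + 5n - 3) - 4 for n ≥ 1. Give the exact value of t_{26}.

(-1)^26 = 1; 2n^2 + 5n - 3 at n=26 is 1479; so t_{26} = 1475.

1475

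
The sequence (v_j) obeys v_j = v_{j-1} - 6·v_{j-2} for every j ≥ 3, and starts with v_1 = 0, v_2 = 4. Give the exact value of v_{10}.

-1460

Compute successive terms:
v_3 = 4;  v_4 = -20;  v_5 = -44;  v_6 = 76;  v_7 = 340;  v_8 = -116;  v_9 = -2156;  v_{10} = -1460.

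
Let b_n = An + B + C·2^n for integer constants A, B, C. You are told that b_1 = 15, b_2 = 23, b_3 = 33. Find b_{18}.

At n = 1, 2, 3: A + B + 2C = 15; 2A + B + 4C = 23; 3A + B + 8C = 33.
Subtracting the first from the second: A + 2C = 8.
Subtracting the second from the third: A + 4C = 10.
Solving: C = 1, A = 6, then B = 7.
Hence b_{18} = 6·18 + 7 + 1·262144 = 262259.

262259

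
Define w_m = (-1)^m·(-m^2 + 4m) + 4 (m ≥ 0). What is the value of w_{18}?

(-1)^18 = 1; -m^2 + 4m at m=18 is -252; so w_{18} = -248.

-248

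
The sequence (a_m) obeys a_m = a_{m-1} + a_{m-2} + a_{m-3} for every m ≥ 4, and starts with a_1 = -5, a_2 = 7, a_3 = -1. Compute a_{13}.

Step forward from the initial values:
a_4 = 1; a_5 = 7; a_6 = 7; a_7 = 15; a_8 = 29; a_9 = 51; a_{10} = 95; a_{11} = 175; a_{12} = 321; a_{13} = 591.

591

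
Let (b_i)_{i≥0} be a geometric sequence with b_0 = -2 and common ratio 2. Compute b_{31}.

-4294967296

b_i = (-2)·2^(i-0).
b_{31} = (-2)·2^31 = -4294967296.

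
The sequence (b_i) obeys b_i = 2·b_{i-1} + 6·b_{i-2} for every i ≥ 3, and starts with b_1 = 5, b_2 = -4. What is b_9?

25168

b_3 = 22; b_4 = 20; b_5 = 172; b_6 = 464; b_7 = 1960; b_8 = 6704; b_9 = 25168.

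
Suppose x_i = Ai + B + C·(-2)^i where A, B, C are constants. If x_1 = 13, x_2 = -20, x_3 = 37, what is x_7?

Plug in i = 1, 2, 3: A + B - 2C = 13; 2A + B + 4C = -20; 3A + B - 8C = 37.
Subtracting the first from the second: A + 6C = -33.
Subtracting the second from the third: A - 12C = 57.
Solving: C = -5, A = -3, then B = 6.
Therefore x_7 = -21 + 6 + (-5)·(-128) = 625.

625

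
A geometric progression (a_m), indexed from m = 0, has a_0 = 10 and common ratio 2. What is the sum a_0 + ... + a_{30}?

a_m = 10·2^(m-0).
S = 10·(2^31 - 1)/(2 - 1) = 10·(2147483648 - 1)/(1) = 21474836470.

21474836470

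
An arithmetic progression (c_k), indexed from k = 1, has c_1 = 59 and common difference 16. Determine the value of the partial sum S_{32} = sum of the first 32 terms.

9824

c_k = 59 + (k - 1)·16.
c_{32} = 555; S = 32·(59 + 555)/2 = 9824.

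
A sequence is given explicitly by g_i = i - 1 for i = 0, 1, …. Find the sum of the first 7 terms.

14

Over i = 0..6: Σi = 21.
Total = (1)·21 + (-1)·7 = 14.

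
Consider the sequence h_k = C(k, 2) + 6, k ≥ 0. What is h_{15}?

C(15, 2) = 105, so h_{15} = 111.

111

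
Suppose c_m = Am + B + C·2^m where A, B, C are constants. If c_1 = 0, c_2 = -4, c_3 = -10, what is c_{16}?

Plug in m = 1, 2, 3: A + B + 2C = 0; 2A + B + 4C = -4; 3A + B + 8C = -10.
Subtracting the first from the second: A + 2C = -4.
Subtracting the second from the third: A + 4C = -6.
Solving: C = -1, A = -2, then B = 4.
Hence c_{16} = -2·16 + 4 + (-1)·65536 = -65564.

-65564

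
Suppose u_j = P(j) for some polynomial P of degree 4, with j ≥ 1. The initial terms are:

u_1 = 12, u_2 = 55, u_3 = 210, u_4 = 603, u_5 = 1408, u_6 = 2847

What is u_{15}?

1st diffs: 43, 155, 393, 805, 1439.
2nd diffs: 112, 238, 412, 634.
3rd diffs: 126, 174, 222.
4th diffs: 48, 48 (constant).
Newton forward-difference form: u_j = 12 + 43·C(j-1,1) + 112·C(j-1,2) + 126·C(j-1,3) + 48·C(j-1,4).
At j = 15: j-1 = 14, so u_{15} = 12 + 602 + 10192 + 45864 + 48048 = 104718.

104718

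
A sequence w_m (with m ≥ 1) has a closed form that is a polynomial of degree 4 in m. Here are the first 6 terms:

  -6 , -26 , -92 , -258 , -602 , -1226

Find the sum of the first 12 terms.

-57250

1st diffs: -20, -66, -166, -344, -624.
2nd diffs: -46, -100, -178, -280.
3rd diffs: -54, -78, -102.
4th diffs: -24, -24 (constant).
Newton forward-difference form: w_m = -6 + (-20)·C(m-1,1) + (-46)·C(m-1,2) + (-54)·C(m-1,3) + (-24)·C(m-1,4).
Continuing: …, -2256, -3842, -6158, -9402, …, w_{12} = -19586.
Summing m = 1..12 (12 terms) gives -57250.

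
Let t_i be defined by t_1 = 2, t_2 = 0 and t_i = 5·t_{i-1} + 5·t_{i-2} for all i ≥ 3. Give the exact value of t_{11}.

12037500

Applying the relation repeatedly:
t_3 = 10  t_4 = 50  t_5 = 300  t_6 = 1750  t_7 = 10250  t_8 = 60000  t_9 = 351250  t_{10} = 2056250  t_{11} = 12037500.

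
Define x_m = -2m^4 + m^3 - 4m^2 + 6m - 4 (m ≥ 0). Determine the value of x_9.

-12667

x_9 = -2·9^4 + 1·9^3 - 4·9^2 + 6·9 - 4 = -12667.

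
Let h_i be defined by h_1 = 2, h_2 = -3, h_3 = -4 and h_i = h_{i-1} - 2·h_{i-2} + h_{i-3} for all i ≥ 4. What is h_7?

-17

Iterate the recurrence:
h_4 = 4, h_5 = 9, h_6 = -3, h_7 = -17.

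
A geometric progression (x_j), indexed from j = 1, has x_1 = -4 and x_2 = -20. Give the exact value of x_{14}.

Common ratio r = 5.
x_j = (-4)·5^(j-1).
x_{14} = (-4)·5^13 = -4882812500.

-4882812500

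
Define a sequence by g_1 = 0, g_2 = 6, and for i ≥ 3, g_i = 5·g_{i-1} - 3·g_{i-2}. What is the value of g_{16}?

5338387428

Step forward from the initial values:
g_3 = 30, g_4 = 132, g_5 = 570, …, g_{13} = 67013760, g_{14} = 288345174, g_{15} = 1240684590, g_{16} = 5338387428.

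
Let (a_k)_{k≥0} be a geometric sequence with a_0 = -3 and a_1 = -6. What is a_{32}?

Common ratio r = 2.
a_k = (-3)·2^(k-0).
a_{32} = (-3)·2^32 = -12884901888.

-12884901888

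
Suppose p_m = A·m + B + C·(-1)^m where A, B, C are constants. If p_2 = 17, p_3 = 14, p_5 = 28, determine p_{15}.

The three given values yield: 2A + B + C = 17; 3A + B - C = 14; 5A + B - C = 28.
Subtracting the first from the second: A - 2C = -3.
Subtracting the second from the third: 2A = 14.
Solving: C = 5, A = 7, then B = -2.
Therefore p_{15} = 105 + (-2) + 5·(-1) = 98.

98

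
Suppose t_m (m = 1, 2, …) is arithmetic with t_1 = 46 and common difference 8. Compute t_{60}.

518

t_m = 46 + (m - 1)·8.
t_{60} = 46 + 59·8 = 518.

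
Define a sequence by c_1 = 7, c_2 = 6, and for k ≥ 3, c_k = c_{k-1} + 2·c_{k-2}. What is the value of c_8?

552

Applying the relation repeatedly:
c_3 = 20, c_4 = 32, c_5 = 72, c_6 = 136, c_7 = 280, c_8 = 552.
(Characteristic roots are 2 and -1.)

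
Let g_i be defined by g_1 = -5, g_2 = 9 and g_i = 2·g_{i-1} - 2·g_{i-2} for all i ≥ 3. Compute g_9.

-80

Step forward from the initial values:
g_3 = 28  g_4 = 38  g_5 = 20  g_6 = -36  g_7 = -112  g_8 = -152  g_9 = -80.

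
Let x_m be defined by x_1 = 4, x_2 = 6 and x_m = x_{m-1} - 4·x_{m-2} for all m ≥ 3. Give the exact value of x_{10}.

878

Step forward from the initial values:
x_3 = -10; x_4 = -34; x_5 = 6; x_6 = 142; x_7 = 118; x_8 = -450; x_9 = -922; x_{10} = 878.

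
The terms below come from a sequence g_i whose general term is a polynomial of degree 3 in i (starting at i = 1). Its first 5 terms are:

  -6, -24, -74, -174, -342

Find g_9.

1st diffs: -18, -50, -100, -168.
2nd diffs: -32, -50, -68.
3rd diffs: -18, -18 (constant).
Newton forward-difference form: g_i = -6 + (-18)·C(i-1,1) + (-32)·C(i-1,2) + (-18)·C(i-1,3).
At i = 9: i-1 = 8, so g_9 = -6 - 144 - 896 - 1008 = -2054.

-2054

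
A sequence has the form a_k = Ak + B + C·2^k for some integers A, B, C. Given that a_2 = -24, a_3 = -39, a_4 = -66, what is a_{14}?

Plug in k = 2, 3, 4: 2A + B + 4C = -24; 3A + B + 8C = -39; 4A + B + 16C = -66.
Subtracting the first from the second: A + 4C = -15.
Subtracting the second from the third: A + 8C = -27.
Solving: C = -3, A = -3, then B = -6.
So a_k = -3·k + (-6) + (-3)·2^k; at k=14 this is -49200.

-49200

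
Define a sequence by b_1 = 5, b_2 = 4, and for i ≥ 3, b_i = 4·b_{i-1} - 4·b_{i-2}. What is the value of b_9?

-4864

Applying the relation repeatedly:
b_3 = -4;  b_4 = -32;  b_5 = -112;  b_6 = -320;  b_7 = -832;  b_8 = -2048;  b_9 = -4864.
(Characteristic roots are 2 and 2.)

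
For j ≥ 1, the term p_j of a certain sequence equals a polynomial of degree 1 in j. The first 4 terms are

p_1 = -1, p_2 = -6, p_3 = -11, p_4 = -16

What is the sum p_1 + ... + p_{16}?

1st diffs: -5, -5, -5 (constant).
So p_j = -5j + 4.
Continuing: …, -21, -26, -31, -36, …, p_{16} = -76.
Summing j = 1..16 (16 terms) gives -616.

-616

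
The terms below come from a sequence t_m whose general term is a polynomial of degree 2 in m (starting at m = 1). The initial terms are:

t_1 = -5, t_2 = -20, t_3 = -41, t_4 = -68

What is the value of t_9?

1st diffs: -15, -21, -27.
2nd diffs: -6, -6 (constant).
So t_m = -3m^2 - 6m + 4.
Evaluating at m = 9 gives t_9 = -293.

-293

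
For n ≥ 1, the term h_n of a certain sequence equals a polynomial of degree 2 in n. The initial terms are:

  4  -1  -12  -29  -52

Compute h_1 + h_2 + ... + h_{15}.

1st diffs: -5, -11, -17, -23.
2nd diffs: -6, -6, -6 (constant).
Newton forward-difference form: h_n = 4 + (-5)·C(n-1,1) + (-6)·C(n-1,2).
Continuing: …, -81, -116, -157, -204, …, h_{15} = -612.
Summing n = 1..15 (15 terms) gives -3195.

-3195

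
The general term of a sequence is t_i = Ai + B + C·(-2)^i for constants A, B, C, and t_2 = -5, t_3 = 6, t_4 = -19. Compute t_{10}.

-1033

Write the equations: 2A + B + 4C = -5; 3A + B - 8C = 6; 4A + B + 16C = -19.
Subtracting the first from the second: A - 12C = 11.
Subtracting the second from the third: A + 24C = -25.
Solving: C = -1, A = -1, then B = 1.
Hence t_{10} = -1·10 + 1 + (-1)·1024 = -1033.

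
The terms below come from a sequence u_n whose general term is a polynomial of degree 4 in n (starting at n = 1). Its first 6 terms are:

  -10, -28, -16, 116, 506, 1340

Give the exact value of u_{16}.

1st diffs: -18, 12, 132, 390, 834.
2nd diffs: 30, 120, 258, 444.
3rd diffs: 90, 138, 186.
4th diffs: 48, 48 (constant).
Newton forward-difference form: u_n = -10 + (-18)·C(n-1,1) + 30·C(n-1,2) + 90·C(n-1,3) + 48·C(n-1,4).
At n = 16: n-1 = 15, so u_{16} = -10 - 270 + 3150 + 40950 + 65520 = 109340.

109340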